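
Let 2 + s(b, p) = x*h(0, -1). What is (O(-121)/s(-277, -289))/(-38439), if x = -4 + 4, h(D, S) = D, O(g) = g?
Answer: -121/76878 ≈ -0.0015739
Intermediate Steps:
x = 0
s(b, p) = -2 (s(b, p) = -2 + 0*0 = -2 + 0 = -2)
(O(-121)/s(-277, -289))/(-38439) = -121/(-2)/(-38439) = -121*(-½)*(-1/38439) = (121/2)*(-1/38439) = -121/76878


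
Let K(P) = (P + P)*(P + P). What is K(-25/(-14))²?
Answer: 390625/2401 ≈ 162.69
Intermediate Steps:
K(P) = 4*P² (K(P) = (2*P)*(2*P) = 4*P²)
K(-25/(-14))² = (4*(-25/(-14))²)² = (4*(-25*(-1/14))²)² = (4*(25/14)²)² = (4*(625/196))² = (625/49)² = 390625/2401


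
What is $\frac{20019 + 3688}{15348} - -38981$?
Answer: $\frac{598304095}{15348} \approx 38983.0$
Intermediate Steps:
$\frac{20019 + 3688}{15348} - -38981 = 23707 \cdot \frac{1}{15348} + 38981 = \frac{23707}{15348} + 38981 = \frac{598304095}{15348}$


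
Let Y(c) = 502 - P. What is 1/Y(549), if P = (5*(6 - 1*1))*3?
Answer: 1/427 ≈ 0.0023419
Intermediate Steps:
P = 75 (P = (5*(6 - 1))*3 = (5*5)*3 = 25*3 = 75)
Y(c) = 427 (Y(c) = 502 - 1*75 = 502 - 75 = 427)
1/Y(549) = 1/427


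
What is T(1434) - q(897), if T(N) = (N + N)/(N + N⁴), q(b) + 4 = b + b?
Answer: -5278377963948/2948814505 ≈ -1790.0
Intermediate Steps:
q(b) = -4 + 2*b (q(b) = -4 + (b + b) = -4 + 2*b)
T(N) = 2*N/(N + N⁴) (T(N) = (2*N)/(N + N⁴) = 2*N/(N + N⁴))
T(1434) - q(897) = 2/(1 + 1434³) - (-4 + 2*897) = 2/(1 + 2948814504) - (-4 + 1794) = 2/2948814505 - 1*1790 = 2*(1/2948814505) - 1790 = 2/2948814505 - 1790 = -5278377963948/2948814505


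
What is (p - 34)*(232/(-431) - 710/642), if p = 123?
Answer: -20245453/138351 ≈ -146.33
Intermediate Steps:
(p - 34)*(232/(-431) - 710/642) = (123 - 34)*(232/(-431) - 710/642) = 89*(232*(-1/431) - 710*1/642) = 89*(-232/431 - 355/321) = 89*(-227477/138351) = -20245453/138351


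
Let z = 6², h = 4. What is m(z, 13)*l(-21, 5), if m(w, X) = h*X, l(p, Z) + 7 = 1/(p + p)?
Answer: -7670/21 ≈ -365.24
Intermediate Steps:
l(p, Z) = -7 + 1/(2*p) (l(p, Z) = -7 + 1/(p + p) = -7 + 1/(2*p))
z = 36
m(w, X) = 4*X
m(z, 13)*l(-21, 5) = (4*13)*(-7 + (½)/(-21)) = 52*(-7 + (½)*(-1/21)) = 52*(-7 - 1/42) = 52*(-295/42) = -7670/21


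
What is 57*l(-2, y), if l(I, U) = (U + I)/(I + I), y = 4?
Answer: -57/2 ≈ -28.500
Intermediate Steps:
l(I, U) = (I + U)/(2*I) (l(I, U) = (I + U)/((2*I)) = (I + U)*(1/(2*I)) = (I + U)/(2*I))
57*l(-2, y) = 57*((1/2)*(-2 + 4)/(-2)) = 57*((1/2)*(-1/2)*2) = 57*(-1/2) = -57/2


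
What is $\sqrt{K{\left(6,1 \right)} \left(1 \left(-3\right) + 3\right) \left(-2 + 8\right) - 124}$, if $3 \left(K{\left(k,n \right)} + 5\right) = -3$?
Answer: $2 i \sqrt{31} \approx 11.136 i$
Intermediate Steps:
$K{\left(k,n \right)} = -6$ ($K{\left(k,n \right)} = -5 + \frac{1}{3} \left(-3\right) = -5 - 1 = -6$)
$\sqrt{K{\left(6,1 \right)} \left(1 \left(-3\right) + 3\right) \left(-2 + 8\right) - 124} = \sqrt{- 6 \left(1 \left(-3\right) + 3\right) \left(-2 + 8\right) - 124} = \sqrt{- 6 \left(-3 + 3\right) 6 - 124} = \sqrt{- 6 \cdot 0 \cdot 6 - 124} = \sqrt{\left(-6\right) 0 - 124} = \sqrt{0 - 124} = \sqrt{-124} = 2 i \sqrt{31}$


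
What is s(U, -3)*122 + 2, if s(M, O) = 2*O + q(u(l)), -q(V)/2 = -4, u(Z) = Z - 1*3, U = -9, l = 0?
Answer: 246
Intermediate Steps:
u(Z) = -3 + Z (u(Z) = Z - 3 = -3 + Z)
q(V) = 8 (q(V) = -2*(-4) = 8)
s(M, O) = 8 + 2*O (s(M, O) = 2*O + 8 = 8 + 2*O)
s(U, -3)*122 + 2 = (8 + 2*(-3))*122 + 2 = (8 - 6)*122 + 2 = 2*122 + 2 = 244 + 2 = 246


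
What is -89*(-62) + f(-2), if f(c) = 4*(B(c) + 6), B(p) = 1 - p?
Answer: 5554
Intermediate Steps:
f(c) = 28 - 4*c (f(c) = 4*((1 - c) + 6) = 4*(7 - c) = 28 - 4*c)
-89*(-62) + f(-2) = -89*(-62) + (28 - 4*(-2)) = 5518 + (28 + 8) = 5518 + 36 = 5554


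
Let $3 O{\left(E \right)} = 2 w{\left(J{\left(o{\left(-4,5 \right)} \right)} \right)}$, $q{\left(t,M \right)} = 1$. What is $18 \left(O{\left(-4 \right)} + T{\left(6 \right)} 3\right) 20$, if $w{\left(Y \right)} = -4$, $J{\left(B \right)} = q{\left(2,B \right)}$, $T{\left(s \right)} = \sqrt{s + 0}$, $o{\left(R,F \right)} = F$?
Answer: $-960 + 1080 \sqrt{6} \approx 1685.4$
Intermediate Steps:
$T{\left(s \right)} = \sqrt{s}$
$J{\left(B \right)} = 1$
$O{\left(E \right)} = - \frac{8}{3}$ ($O{\left(E \right)} = \frac{2 \left(-4\right)}{3} = \frac{1}{3} \left(-8\right) = - \frac{8}{3}$)
$18 \left(O{\left(-4 \right)} + T{\left(6 \right)} 3\right) 20 = 18 \left(- \frac{8}{3} + \sqrt{6} \cdot 3\right) 20 = 18 \left(- \frac{8}{3} + 3 \sqrt{6}\right) 20 = \left(-48 + 54 \sqrt{6}\right) 20 = -960 + 1080 \sqrt{6}$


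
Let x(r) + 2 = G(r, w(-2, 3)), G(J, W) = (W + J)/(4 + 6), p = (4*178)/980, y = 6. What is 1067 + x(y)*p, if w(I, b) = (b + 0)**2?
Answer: 261326/245 ≈ 1066.6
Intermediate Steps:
w(I, b) = b**2
p = 178/245 (p = 712*(1/980) = 178/245 ≈ 0.72653)
G(J, W) = J/10 + W/10 (G(J, W) = (J + W)/10 = (J + W)*(1/10) = J/10 + W/10)
x(r) = -11/10 + r/10 (x(r) = -2 + (r/10 + (1/10)*3**2) = -2 + (r/10 + (1/10)*9) = -2 + (r/10 + 9/10) = -2 + (9/10 + r/10) = -11/10 + r/10)
1067 + x(y)*p = 1067 + (-11/10 + (1/10)*6)*(178/245) = 1067 + (-11/10 + 3/5)*(178/245) = 1067 - 1/2*178/245 = 1067 - 89/245 = 261326/245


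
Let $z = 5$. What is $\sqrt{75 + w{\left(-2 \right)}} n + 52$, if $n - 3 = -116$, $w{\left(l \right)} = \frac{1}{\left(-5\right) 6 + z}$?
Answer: $52 - \frac{113 \sqrt{1874}}{5} \approx -926.35$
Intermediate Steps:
$w{\left(l \right)} = - \frac{1}{25}$ ($w{\left(l \right)} = \frac{1}{\left(-5\right) 6 + 5} = \frac{1}{-30 + 5} = \frac{1}{-25} = - \frac{1}{25}$)
$n = -113$ ($n = 3 - 116 = -113$)
$\sqrt{75 + w{\left(-2 \right)}} n + 52 = \sqrt{75 - \frac{1}{25}} \left(-113\right) + 52 = \sqrt{\frac{1874}{25}} \left(-113\right) + 52 = \frac{\sqrt{1874}}{5} \left(-113\right) + 52 = - \frac{113 \sqrt{1874}}{5} + 52 = 52 - \frac{113 \sqrt{1874}}{5}$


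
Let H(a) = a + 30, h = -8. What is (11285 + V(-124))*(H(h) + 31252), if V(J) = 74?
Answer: 355241366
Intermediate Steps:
H(a) = 30 + a
(11285 + V(-124))*(H(h) + 31252) = (11285 + 74)*((30 - 8) + 31252) = 11359*(22 + 31252) = 11359*31274 = 355241366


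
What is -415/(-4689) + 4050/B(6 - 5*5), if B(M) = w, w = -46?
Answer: -9485680/107847 ≈ -87.955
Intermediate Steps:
B(M) = -46
-415/(-4689) + 4050/B(6 - 5*5) = -415/(-4689) + 4050/(-46) = -415*(-1/4689) + 4050*(-1/46) = 415/4689 - 2025/23 = -9485680/107847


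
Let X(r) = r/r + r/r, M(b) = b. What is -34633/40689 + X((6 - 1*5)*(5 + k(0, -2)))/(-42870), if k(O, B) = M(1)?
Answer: -247466348/290722905 ≈ -0.85121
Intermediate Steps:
k(O, B) = 1
X(r) = 2 (X(r) = 1 + 1 = 2)
-34633/40689 + X((6 - 1*5)*(5 + k(0, -2)))/(-42870) = -34633/40689 + 2/(-42870) = -34633*1/40689 + 2*(-1/42870) = -34633/40689 - 1/21435 = -247466348/290722905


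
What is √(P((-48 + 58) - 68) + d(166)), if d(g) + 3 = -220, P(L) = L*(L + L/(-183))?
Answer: √104573337/183 ≈ 55.880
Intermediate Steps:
P(L) = 182*L²/183 (P(L) = L*(L + L*(-1/183)) = L*(L - L/183) = L*(182*L/183) = 182*L²/183)
d(g) = -223 (d(g) = -3 - 220 = -223)
√(P((-48 + 58) - 68) + d(166)) = √(182*((-48 + 58) - 68)²/183 - 223) = √(182*(10 - 68)²/183 - 223) = √((182/183)*(-58)² - 223) = √((182/183)*3364 - 223) = √(612248/183 - 223) = √(571439/183) = √104573337/183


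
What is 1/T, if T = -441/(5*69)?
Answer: -115/147 ≈ -0.78231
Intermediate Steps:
T = -147/115 (T = -441/345 = -441*1/345 = -147/115 ≈ -1.2783)
1/T = 1/(-147/115) = -115/147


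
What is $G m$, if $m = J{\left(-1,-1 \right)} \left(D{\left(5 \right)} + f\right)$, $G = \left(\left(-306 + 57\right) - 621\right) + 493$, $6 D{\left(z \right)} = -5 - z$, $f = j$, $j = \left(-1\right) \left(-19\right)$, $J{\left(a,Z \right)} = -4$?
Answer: $\frac{78416}{3} \approx 26139.0$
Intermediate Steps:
$j = 19$
$f = 19$
$D{\left(z \right)} = - \frac{5}{6} - \frac{z}{6}$ ($D{\left(z \right)} = \frac{-5 - z}{6} = - \frac{5}{6} - \frac{z}{6}$)
$G = -377$ ($G = \left(-249 - 621\right) + 493 = -870 + 493 = -377$)
$m = - \frac{208}{3}$ ($m = - 4 \left(\left(- \frac{5}{6} - \frac{5}{6}\right) + 19\right) = - 4 \left(- \frac{5}{3} + 19\right) = \left(-4\right) \frac{52}{3} = - \frac{208}{3} \approx -69.333$)
$G m = \left(-377\right) \left(- \frac{208}{3}\right) = \frac{78416}{3}$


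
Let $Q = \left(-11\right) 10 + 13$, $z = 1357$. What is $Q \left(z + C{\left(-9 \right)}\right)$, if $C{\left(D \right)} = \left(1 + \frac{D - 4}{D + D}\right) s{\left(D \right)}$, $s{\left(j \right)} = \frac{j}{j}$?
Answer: $- \frac{2372329}{18} \approx -1.318 \cdot 10^{5}$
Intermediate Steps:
$s{\left(j \right)} = 1$
$Q = -97$ ($Q = -110 + 13 = -97$)
$C{\left(D \right)} = 1 + \frac{-4 + D}{2 D}$ ($C{\left(D \right)} = \left(1 + \frac{D - 4}{D + D}\right) 1 = \left(1 + \frac{-4 + D}{2 D}\right) 1 = 1 + \frac{-4 + D}{2 D}$)
$Q \left(z + C{\left(-9 \right)}\right) = - 97 \left(1357 + \left(\frac{3}{2} - \frac{2}{-9}\right)\right) = - 97 \left(1357 + \left(\frac{3}{2} - - \frac{2}{9}\right)\right) = - 97 \left(1357 + \left(\frac{3}{2} + \frac{2}{9}\right)\right) = - 97 \left(1357 + \frac{31}{18}\right) = \left(-97\right) \frac{24457}{18} = - \frac{2372329}{18}$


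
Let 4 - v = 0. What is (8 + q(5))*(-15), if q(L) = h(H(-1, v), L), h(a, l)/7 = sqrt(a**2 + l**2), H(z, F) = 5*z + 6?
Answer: -120 - 105*sqrt(26) ≈ -655.40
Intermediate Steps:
v = 4 (v = 4 - 1*0 = 4 + 0 = 4)
H(z, F) = 6 + 5*z
h(a, l) = 7*sqrt(a**2 + l**2)
q(L) = 7*sqrt(1 + L**2) (q(L) = 7*sqrt((6 + 5*(-1))**2 + L**2) = 7*sqrt((6 - 5)**2 + L**2) = 7*sqrt(1**2 + L**2) = 7*sqrt(1 + L**2))
(8 + q(5))*(-15) = (8 + 7*sqrt(1 + 5**2))*(-15) = (8 + 7*sqrt(1 + 25))*(-15) = (8 + 7*sqrt(26))*(-15) = -120 - 105*sqrt(26)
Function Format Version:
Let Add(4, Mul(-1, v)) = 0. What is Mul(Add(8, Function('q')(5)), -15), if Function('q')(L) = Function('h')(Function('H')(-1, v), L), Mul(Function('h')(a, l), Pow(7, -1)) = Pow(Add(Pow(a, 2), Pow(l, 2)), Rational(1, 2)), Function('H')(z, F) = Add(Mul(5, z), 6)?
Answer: Add(-120, Mul(-105, Pow(26, Rational(1, 2)))) ≈ -655.40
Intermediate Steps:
v = 4 (v = Add(4, Mul(-1, 0)) = Add(4, 0) = 4)
Function('H')(z, F) = Add(6, Mul(5, z))
Function('h')(a, l) = Mul(7, Pow(Add(Pow(a, 2), Pow(l, 2)), Rational(1, 2)))
Function('q')(L) = Mul(7, Pow(Add(1, Pow(L, 2)), Rational(1, 2))) (Function('q')(L) = Mul(7, Pow(Add(Pow(Add(6, Mul(5, -1)), 2), Pow(L, 2)), Rational(1, 2))) = Mul(7, Pow(Add(Pow(Add(6, -5), 2), Pow(L, 2)), Rational(1, 2))) = Mul(7, Pow(Add(Pow(1, 2), Pow(L, 2)), Rational(1, 2))) = Mul(7, Pow(Add(1, Pow(L, 2)), Rational(1, 2))))
Mul(Add(8, Function('q')(5)), -15) = Mul(Add(8, Mul(7, Pow(Add(1, Pow(5, 2)), Rational(1, 2)))), -15) = Mul(Add(8, Mul(7, Pow(Add(1, 25), Rational(1, 2)))), -15) = Mul(Add(8, Mul(7, Pow(26, Rational(1, 2)))), -15) = Add(-120, Mul(-105, Pow(26, Rational(1, 2))))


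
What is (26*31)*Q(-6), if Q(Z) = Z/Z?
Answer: 806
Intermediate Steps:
Q(Z) = 1
(26*31)*Q(-6) = (26*31)*1 = 806*1 = 806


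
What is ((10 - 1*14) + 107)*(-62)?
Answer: -6386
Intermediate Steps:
((10 - 1*14) + 107)*(-62) = ((10 - 14) + 107)*(-62) = (-4 + 107)*(-62) = 103*(-62) = -6386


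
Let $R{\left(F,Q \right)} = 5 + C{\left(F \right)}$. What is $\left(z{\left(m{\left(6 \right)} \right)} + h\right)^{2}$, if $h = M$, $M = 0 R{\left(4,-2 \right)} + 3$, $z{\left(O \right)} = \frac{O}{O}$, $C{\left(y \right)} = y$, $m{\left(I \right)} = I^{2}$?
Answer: $16$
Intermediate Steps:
$z{\left(O \right)} = 1$
$R{\left(F,Q \right)} = 5 + F$
$M = 3$ ($M = 0 \left(5 + 4\right) + 3 = 0 \cdot 9 + 3 = 0 + 3 = 3$)
$h = 3$
$\left(z{\left(m{\left(6 \right)} \right)} + h\right)^{2} = \left(1 + 3\right)^{2} = 4^{2} = 16$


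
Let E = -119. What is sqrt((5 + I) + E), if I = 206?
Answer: 2*sqrt(23) ≈ 9.5917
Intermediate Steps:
sqrt((5 + I) + E) = sqrt((5 + 206) - 119) = sqrt(211 - 119) = sqrt(92) = 2*sqrt(23)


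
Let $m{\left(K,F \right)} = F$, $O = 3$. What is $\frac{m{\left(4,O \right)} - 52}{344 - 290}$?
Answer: $- \frac{49}{54} \approx -0.90741$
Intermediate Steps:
$\frac{m{\left(4,O \right)} - 52}{344 - 290} = \frac{3 - 52}{344 - 290} = - \frac{49}{54}$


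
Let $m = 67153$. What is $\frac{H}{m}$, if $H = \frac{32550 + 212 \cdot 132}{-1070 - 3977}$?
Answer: $- \frac{60534}{338921191} \approx -0.00017861$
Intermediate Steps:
$H = - \frac{60534}{5047}$ ($H = \frac{32550 + 27984}{-5047} = 60534 \left(- \frac{1}{5047}\right) = - \frac{60534}{5047} \approx -11.994$)
$\frac{H}{m} = - \frac{60534}{5047 \cdot 67153} = \left(- \frac{60534}{5047}\right) \frac{1}{67153} = - \frac{60534}{338921191}$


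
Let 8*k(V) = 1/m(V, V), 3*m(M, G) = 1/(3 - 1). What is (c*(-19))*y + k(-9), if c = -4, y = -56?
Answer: -17021/4 ≈ -4255.3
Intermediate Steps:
m(M, G) = ⅙ (m(M, G) = 1/(3*(3 - 1)) = (⅓)/2 = (⅓)*(½) = ⅙)
k(V) = ¾ (k(V) = 1/(8*(⅙)) = (⅛)*6 = ¾)
(c*(-19))*y + k(-9) = -4*(-19)*(-56) + ¾ = 76*(-56) + ¾ = -4256 + ¾ = -17021/4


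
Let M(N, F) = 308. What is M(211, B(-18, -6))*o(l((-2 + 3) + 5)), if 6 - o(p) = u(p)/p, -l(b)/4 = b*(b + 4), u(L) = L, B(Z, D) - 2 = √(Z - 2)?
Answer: 1540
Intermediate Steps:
B(Z, D) = 2 + √(-2 + Z) (B(Z, D) = 2 + √(Z - 2) = 2 + √(-2 + Z))
l(b) = -4*b*(4 + b) (l(b) = -4*b*(b + 4) = -4*b*(4 + b))
o(p) = 5 (o(p) = 6 - p/p = 6 - 1*1 = 6 - 1 = 5)
M(211, B(-18, -6))*o(l((-2 + 3) + 5)) = 308*5 = 1540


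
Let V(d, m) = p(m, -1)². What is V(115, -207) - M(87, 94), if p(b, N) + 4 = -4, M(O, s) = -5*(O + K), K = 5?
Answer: 524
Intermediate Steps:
M(O, s) = -25 - 5*O (M(O, s) = -5*(O + 5) = -5*(5 + O) = -25 - 5*O)
p(b, N) = -8 (p(b, N) = -4 - 4 = -8)
V(d, m) = 64 (V(d, m) = (-8)² = 64)
V(115, -207) - M(87, 94) = 64 - (-25 - 5*87) = 64 - (-25 - 435) = 64 - 1*(-460) = 64 + 460 = 524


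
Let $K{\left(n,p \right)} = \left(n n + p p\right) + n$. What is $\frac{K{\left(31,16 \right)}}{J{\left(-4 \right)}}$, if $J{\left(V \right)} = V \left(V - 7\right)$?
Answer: $\frac{312}{11} \approx 28.364$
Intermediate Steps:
$J{\left(V \right)} = V \left(-7 + V\right)$
$K{\left(n,p \right)} = n + n^{2} + p^{2}$ ($K{\left(n,p \right)} = \left(n^{2} + p^{2}\right) + n = n + n^{2} + p^{2}$)
$\frac{K{\left(31,16 \right)}}{J{\left(-4 \right)}} = \frac{31 + 31^{2} + 16^{2}}{\left(-4\right) \left(-7 - 4\right)} = \frac{31 + 961 + 256}{\left(-4\right) \left(-11\right)} = \frac{1248}{44} = 1248 \cdot \frac{1}{44} = \frac{312}{11}$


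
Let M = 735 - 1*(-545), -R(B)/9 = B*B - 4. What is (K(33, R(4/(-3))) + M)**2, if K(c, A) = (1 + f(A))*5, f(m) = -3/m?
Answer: 26388769/16 ≈ 1.6493e+6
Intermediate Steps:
R(B) = 36 - 9*B**2 (R(B) = -9*(B*B - 4) = -9*(B**2 - 4) = -9*(-4 + B**2) = 36 - 9*B**2)
K(c, A) = 5 - 15/A (K(c, A) = (1 - 3/A)*5 = 5 - 15/A)
M = 1280 (M = 735 + 545 = 1280)
(K(33, R(4/(-3))) + M)**2 = ((5 - 15/(36 - 9*(4/(-3))**2)) + 1280)**2 = ((5 - 15/(36 - 9*(4*(-1/3))**2)) + 1280)**2 = ((5 - 15/(36 - 9*(-4/3)**2)) + 1280)**2 = ((5 - 15/(36 - 9*16/9)) + 1280)**2 = ((5 - 15/(36 - 16)) + 1280)**2 = ((5 - 15/20) + 1280)**2 = ((5 - 15*1/20) + 1280)**2 = ((5 - 3/4) + 1280)**2 = (17/4 + 1280)**2 = (5137/4)**2 = 26388769/16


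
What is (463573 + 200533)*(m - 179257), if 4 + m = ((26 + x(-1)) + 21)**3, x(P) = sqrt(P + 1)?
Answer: -50098828428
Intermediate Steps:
x(P) = sqrt(1 + P)
m = 103819 (m = -4 + ((26 + sqrt(1 - 1)) + 21)**3 = -4 + ((26 + sqrt(0)) + 21)**3 = -4 + ((26 + 0) + 21)**3 = -4 + (26 + 21)**3 = -4 + 47**3 = -4 + 103823 = 103819)
(463573 + 200533)*(m - 179257) = (463573 + 200533)*(103819 - 179257) = 664106*(-75438) = -50098828428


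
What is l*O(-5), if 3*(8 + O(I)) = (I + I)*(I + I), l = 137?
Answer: 10412/3 ≈ 3470.7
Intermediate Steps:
O(I) = -8 + 4*I²/3 (O(I) = -8 + ((I + I)*(I + I))/3 = -8 + ((2*I)*(2*I))/3 = -8 + (4*I²)/3 = -8 + 4*I²/3)
l*O(-5) = 137*(-8 + (4/3)*(-5)²) = 137*(-8 + (4/3)*25) = 137*(-8 + 100/3) = 137*(76/3) = 10412/3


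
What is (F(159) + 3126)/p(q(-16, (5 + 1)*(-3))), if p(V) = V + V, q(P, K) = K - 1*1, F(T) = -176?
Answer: -1475/19 ≈ -77.632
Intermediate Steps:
q(P, K) = -1 + K (q(P, K) = K - 1 = -1 + K)
p(V) = 2*V
(F(159) + 3126)/p(q(-16, (5 + 1)*(-3))) = (-176 + 3126)/((2*(-1 + (5 + 1)*(-3)))) = 2950/((2*(-1 + 6*(-3)))) = 2950/((2*(-1 - 18))) = 2950/((2*(-19))) = 2950/(-38) = 2950*(-1/38) = -1475/19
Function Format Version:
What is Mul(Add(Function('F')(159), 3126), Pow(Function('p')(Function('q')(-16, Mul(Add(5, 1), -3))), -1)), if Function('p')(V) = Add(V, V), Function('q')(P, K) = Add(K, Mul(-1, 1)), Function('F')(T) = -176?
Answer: Rational(-1475, 19) ≈ -77.632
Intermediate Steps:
Function('q')(P, K) = Add(-1, K) (Function('q')(P, K) = Add(K, -1) = Add(-1, K))
Function('p')(V) = Mul(2, V)
Mul(Add(Function('F')(159), 3126), Pow(Function('p')(Function('q')(-16, Mul(Add(5, 1), -3))), -1)) = Mul(Add(-176, 3126), Pow(Mul(2, Add(-1, Mul(Add(5, 1), -3))), -1)) = Mul(2950, Pow(Mul(2, Add(-1, Mul(6, -3))), -1)) = Mul(2950, Pow(Mul(2, Add(-1, -18)), -1)) = Mul(2950, Pow(Mul(2, -19), -1)) = Mul(2950, Pow(-38, -1)) = Mul(2950, Rational(-1, 38)) = Rational(-1475, 19)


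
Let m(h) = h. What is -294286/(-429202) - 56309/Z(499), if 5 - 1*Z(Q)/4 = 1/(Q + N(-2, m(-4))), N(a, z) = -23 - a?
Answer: -2887365233197/1025363578 ≈ -2815.9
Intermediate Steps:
Z(Q) = 20 - 4/(-21 + Q) (Z(Q) = 20 - 4/(Q + (-23 - 1*(-2))) = 20 - 4/(Q + (-23 + 2)) = 20 - 4/(Q - 21) = 20 - 4/(-21 + Q))
-294286/(-429202) - 56309/Z(499) = -294286/(-429202) - 56309*(-21 + 499)/(4*(-106 + 5*499)) = -294286*(-1/429202) - 56309*239/(2*(-106 + 2495)) = 147143/214601 - 56309/(4*(1/478)*2389) = 147143/214601 - 56309/4778/239 = 147143/214601 - 56309*239/4778 = 147143/214601 - 13457851/4778 = -2887365233197/1025363578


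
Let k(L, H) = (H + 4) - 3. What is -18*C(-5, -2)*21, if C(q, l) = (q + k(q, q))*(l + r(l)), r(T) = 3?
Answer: 3402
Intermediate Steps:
k(L, H) = 1 + H (k(L, H) = (4 + H) - 3 = 1 + H)
C(q, l) = (1 + 2*q)*(3 + l) (C(q, l) = (q + (1 + q))*(l + 3) = (1 + 2*q)*(3 + l))
-18*C(-5, -2)*21 = -18*(3 - 2 + 6*(-5) + 2*(-2)*(-5))*21 = -18*(3 - 2 - 30 + 20)*21 = -18*(-9)*21 = 162*21 = 3402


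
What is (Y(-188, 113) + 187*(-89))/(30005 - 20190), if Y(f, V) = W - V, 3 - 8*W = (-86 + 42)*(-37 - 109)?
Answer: -140469/78520 ≈ -1.7890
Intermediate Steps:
W = -6421/8 (W = 3/8 - (-86 + 42)*(-37 - 109)/8 = 3/8 - (-11)*(-146)/2 = 3/8 - 1/8*6424 = 3/8 - 803 = -6421/8 ≈ -802.63)
Y(f, V) = -6421/8 - V
(Y(-188, 113) + 187*(-89))/(30005 - 20190) = ((-6421/8 - 1*113) + 187*(-89))/(30005 - 20190) = ((-6421/8 - 113) - 16643)/9815 = (-7325/8 - 16643)*(1/9815) = -140469/8*1/9815 = -140469/78520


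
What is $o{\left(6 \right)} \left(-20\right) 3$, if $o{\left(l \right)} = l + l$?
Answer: $-720$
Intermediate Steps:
$o{\left(l \right)} = 2 l$
$o{\left(6 \right)} \left(-20\right) 3 = 2 \cdot 6 \left(-20\right) 3 = 12 \left(-20\right) 3 = \left(-240\right) 3 = -720$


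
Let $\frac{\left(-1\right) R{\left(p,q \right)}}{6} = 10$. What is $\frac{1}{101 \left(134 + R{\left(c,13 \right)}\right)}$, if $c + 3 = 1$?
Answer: $\frac{1}{7474} \approx 0.0001338$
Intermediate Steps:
$c = -2$ ($c = -3 + 1 = -2$)
$R{\left(p,q \right)} = -60$ ($R{\left(p,q \right)} = \left(-6\right) 10 = -60$)
$\frac{1}{101 \left(134 + R{\left(c,13 \right)}\right)} = \frac{1}{101 \left(134 - 60\right)} = \frac{1}{101 \cdot 74} = \frac{1}{7474}$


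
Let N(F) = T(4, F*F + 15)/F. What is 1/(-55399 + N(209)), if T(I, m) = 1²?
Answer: -209/11578390 ≈ -1.8051e-5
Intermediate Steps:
T(I, m) = 1
N(F) = 1/F
1/(-55399 + N(209)) = 1/(-55399 + 1/209) = 1/(-11578390/209) = -209/11578390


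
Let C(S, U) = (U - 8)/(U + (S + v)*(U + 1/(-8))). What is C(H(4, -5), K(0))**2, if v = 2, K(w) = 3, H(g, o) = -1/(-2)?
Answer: 6400/26569 ≈ 0.24088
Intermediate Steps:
H(g, o) = 1/2 (H(g, o) = -1*(-1/2) = 1/2)
C(S, U) = (-8 + U)/(U + (2 + S)*(-1/8 + U)) (C(S, U) = (U - 8)/(U + (S + 2)*(U + 1/(-8))) = (-8 + U)/(U + (2 + S)*(U - 1/8)) = (-8 + U)/(U + (2 + S)*(-1/8 + U)))
C(H(4, -5), K(0))**2 = (8*(-8 + 3)/(-2 - 1*1/2 + 24*3 + 8*(1/2)*3))**2 = (8*(-5)/(-2 - 1/2 + 72 + 12))**2 = (8*(-5)/(163/2))**2 = (8*(2/163)*(-5))**2 = (-80/163)**2 = 6400/26569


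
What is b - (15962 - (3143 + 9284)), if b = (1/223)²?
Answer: -175792014/49729 ≈ -3535.0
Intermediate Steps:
b = 1/49729 (b = (1/223)² = 1/49729 ≈ 2.0109e-5)
b - (15962 - (3143 + 9284)) = 1/49729 - (15962 - (3143 + 9284)) = 1/49729 - (15962 - 1*12427) = 1/49729 - (15962 - 12427) = 1/49729 - 1*3535 = 1/49729 - 3535 = -175792014/49729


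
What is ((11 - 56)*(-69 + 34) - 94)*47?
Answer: 69607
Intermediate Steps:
((11 - 56)*(-69 + 34) - 94)*47 = (-45*(-35) - 94)*47 = (1575 - 94)*47 = 1481*47 = 69607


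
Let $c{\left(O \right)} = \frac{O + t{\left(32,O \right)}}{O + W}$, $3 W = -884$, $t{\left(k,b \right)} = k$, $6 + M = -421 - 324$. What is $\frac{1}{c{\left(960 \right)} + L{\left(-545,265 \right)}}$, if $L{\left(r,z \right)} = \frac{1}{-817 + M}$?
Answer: $\frac{782432}{1166093} \approx 0.67099$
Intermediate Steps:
$M = -751$ ($M = -6 - 745 = -751$)
$L{\left(r,z \right)} = - \frac{1}{1568}$ ($L{\left(r,z \right)} = \frac{1}{-817 - 751} = \frac{1}{-1568} = - \frac{1}{1568}$)
$W = - \frac{884}{3}$ ($W = \frac{1}{3} \left(-884\right) = - \frac{884}{3} \approx -294.67$)
$c{\left(O \right)} = \frac{32 + O}{- \frac{884}{3} + O}$ ($c{\left(O \right)} = \frac{O + 32}{O - \frac{884}{3}} = \frac{32 + O}{- \frac{884}{3} + O}$)
$\frac{1}{c{\left(960 \right)} + L{\left(-545,265 \right)}} = \frac{1}{\frac{3 \left(32 + 960\right)}{-884 + 3 \cdot 960} - \frac{1}{1568}} = \frac{1}{3 \frac{1}{-884 + 2880} \cdot 992 - \frac{1}{1568}} = \frac{1}{3 \cdot \frac{1}{1996} \cdot 992 - \frac{1}{1568}} = \frac{1}{\frac{744}{499} - \frac{1}{1568}} = \frac{1}{\frac{1166093}{782432}} = \frac{782432}{1166093}$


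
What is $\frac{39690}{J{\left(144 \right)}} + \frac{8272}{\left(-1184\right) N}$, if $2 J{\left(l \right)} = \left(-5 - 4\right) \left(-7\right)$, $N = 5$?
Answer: $\frac{465683}{370} \approx 1258.6$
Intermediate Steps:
$J{\left(l \right)} = \frac{63}{2}$ ($J{\left(l \right)} = \frac{\left(-5 - 4\right) \left(-7\right)}{2} = \frac{\left(-9\right) \left(-7\right)}{2} = \frac{1}{2} \cdot 63 = \frac{63}{2}$)
$\frac{39690}{J{\left(144 \right)}} + \frac{8272}{\left(-1184\right) N} = \frac{39690}{\frac{63}{2}} + \frac{8272}{\left(-1184\right) 5} = 39690 \cdot \frac{2}{63} + \frac{8272}{-5920} = 1260 + 8272 \left(- \frac{1}{5920}\right) = 1260 - \frac{517}{370} = \frac{465683}{370}$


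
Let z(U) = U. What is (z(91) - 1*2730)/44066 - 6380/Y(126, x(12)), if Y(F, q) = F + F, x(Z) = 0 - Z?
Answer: -70451527/2776158 ≈ -25.377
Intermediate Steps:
x(Z) = -Z
Y(F, q) = 2*F
(z(91) - 1*2730)/44066 - 6380/Y(126, x(12)) = (91 - 1*2730)/44066 - 6380/(2*126) = (91 - 2730)*(1/44066) - 6380/252 = -2639*1/44066 - 6380*1/252 = -2639/44066 - 1595/63 = -70451527/2776158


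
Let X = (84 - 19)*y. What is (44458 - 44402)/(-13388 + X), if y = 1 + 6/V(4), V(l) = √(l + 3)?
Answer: -1740872/414121401 - 7280*√7/414121401 ≈ -0.0042503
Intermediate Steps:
V(l) = √(3 + l)
y = 1 + 6*√7/7 (y = 1 + 6/(√(3 + 4)) = 1 + 6/(√7) = 1 + 6*(√7/7) = 1 + 6*√7/7 ≈ 3.2678)
X = 65 + 390*√7/7 (X = (84 - 19)*(1 + 6*√7/7) = 65*(1 + 6*√7/7) = 65 + 390*√7/7 ≈ 212.41)
(44458 - 44402)/(-13388 + X) = (44458 - 44402)/(-13388 + (65 + 390*√7/7)) = 56/(-13323 + 390*√7/7)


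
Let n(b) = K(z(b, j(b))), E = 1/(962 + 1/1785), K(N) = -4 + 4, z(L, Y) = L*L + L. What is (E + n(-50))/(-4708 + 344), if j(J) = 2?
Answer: -1785/7493734244 ≈ -2.3820e-7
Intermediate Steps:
z(L, Y) = L + L² (z(L, Y) = L² + L = L + L²)
K(N) = 0
E = 1785/1717171 (E = 1/(962 + 1/1785) = 1/(1717171/1785) = 1785/1717171 ≈ 0.0010395)
n(b) = 0
(E + n(-50))/(-4708 + 344) = (1785/1717171 + 0)/(-4708 + 344) = (1785/1717171)/(-4364) = (1785/1717171)*(-1/4364) = -1785/7493734244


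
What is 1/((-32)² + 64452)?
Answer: 1/65476 ≈ 1.5273e-5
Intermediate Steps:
1/((-32)² + 64452) = 1/(1024 + 64452) = 1/65476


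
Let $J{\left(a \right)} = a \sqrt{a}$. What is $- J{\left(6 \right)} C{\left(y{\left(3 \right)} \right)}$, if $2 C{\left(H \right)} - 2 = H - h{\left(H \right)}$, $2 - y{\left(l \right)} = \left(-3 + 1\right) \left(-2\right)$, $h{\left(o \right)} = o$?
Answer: $- 6 \sqrt{6} \approx -14.697$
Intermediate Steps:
$J{\left(a \right)} = a^{\frac{3}{2}}$
$y{\left(l \right)} = -2$ ($y{\left(l \right)} = 2 - \left(-3 + 1\right) \left(-2\right) = 2 - \left(-2\right) \left(-2\right) = 2 - 4 = -2$)
$C{\left(H \right)} = 1$ ($C{\left(H \right)} = 1 + \frac{H - H}{2} = 1 + \frac{1}{2} \cdot 0 = 1 + 0 = 1$)
$- J{\left(6 \right)} C{\left(y{\left(3 \right)} \right)} = - 6^{\frac{3}{2}} \cdot 1 = - 6 \sqrt{6} \cdot 1 = - 6 \sqrt{6}$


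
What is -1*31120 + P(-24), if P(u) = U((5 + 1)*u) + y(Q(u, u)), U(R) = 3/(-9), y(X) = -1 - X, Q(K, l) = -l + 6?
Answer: -93454/3 ≈ -31151.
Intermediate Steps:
Q(K, l) = 6 - l
U(R) = -⅓ (U(R) = 3*(-⅑) = -⅓)
P(u) = -22/3 + u (P(u) = -⅓ + (-1 - (6 - u)) = -⅓ + (-1 + (-6 + u)) = -⅓ + (-7 + u) = -22/3 + u)
-1*31120 + P(-24) = -1*31120 + (-22/3 - 24) = -31120 - 94/3 = -93454/3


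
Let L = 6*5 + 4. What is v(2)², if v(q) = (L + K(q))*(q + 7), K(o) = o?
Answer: 104976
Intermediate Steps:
L = 34 (L = 30 + 4 = 34)
v(q) = (7 + q)*(34 + q) (v(q) = (34 + q)*(q + 7) = (34 + q)*(7 + q) = (7 + q)*(34 + q))
v(2)² = (238 + 2² + 41*2)² = (238 + 4 + 82)² = 324² = 104976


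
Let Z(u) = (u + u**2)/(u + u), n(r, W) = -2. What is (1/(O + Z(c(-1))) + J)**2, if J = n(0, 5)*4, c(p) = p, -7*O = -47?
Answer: 136161/2209 ≈ 61.639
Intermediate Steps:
O = 47/7 (O = -1/7*(-47) = 47/7 ≈ 6.7143)
Z(u) = (u + u**2)/(2*u) (Z(u) = (u + u**2)/((2*u)) = (u + u**2)*(1/(2*u)) = (u + u**2)/(2*u))
J = -8 (J = -2*4 = -8)
(1/(O + Z(c(-1))) + J)**2 = (1/(47/7 + (1/2 + (1/2)*(-1))) - 8)**2 = (1/(47/7 + (1/2 - 1/2)) - 8)**2 = (1/(47/7 + 0) - 8)**2 = (1/(47/7) - 8)**2 = (7/47 - 8)**2 = (-369/47)**2 = 136161/2209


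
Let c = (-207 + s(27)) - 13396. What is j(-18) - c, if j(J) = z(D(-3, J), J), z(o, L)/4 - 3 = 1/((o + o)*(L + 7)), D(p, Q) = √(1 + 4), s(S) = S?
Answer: 13588 - 2*√5/55 ≈ 13588.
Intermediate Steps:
D(p, Q) = √5
z(o, L) = 12 + 2/(o*(7 + L)) (z(o, L) = 12 + 4/(((o + o)*(L + 7))) = 12 + 4/(((2*o)*(7 + L))) = 12 + 4/((2*o*(7 + L))) = 12 + 4*(1/(2*o*(7 + L))) = 12 + 2/(o*(7 + L)))
c = -13576 (c = (-207 + 27) - 13396 = -180 - 13396 = -13576)
j(J) = 2*√5*(1 + 42*√5 + 6*J*√5)/(5*(7 + J)) (j(J) = 2*(1 + 42*√5 + 6*J*√5)/((√5)*(7 + J)) = 2*(√5/5)*(1 + 42*√5 + 6*J*√5)/(7 + J) = 2*√5*(1 + 42*√5 + 6*J*√5)/(5*(7 + J)))
j(-18) - c = 2*(210 + √5 + 30*(-18))/(5*(7 - 18)) - 1*(-13576) = (⅖)*(210 + √5 - 540)/(-11) + 13576 = (⅖)*(-1/11)*(-330 + √5) + 13576 = (12 - 2*√5/55) + 13576 = 13588 - 2*√5/55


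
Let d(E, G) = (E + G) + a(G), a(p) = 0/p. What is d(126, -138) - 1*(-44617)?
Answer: 44605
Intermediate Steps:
a(p) = 0
d(E, G) = E + G (d(E, G) = (E + G) + 0 = E + G)
d(126, -138) - 1*(-44617) = (126 - 138) - 1*(-44617) = -12 + 44617 = 44605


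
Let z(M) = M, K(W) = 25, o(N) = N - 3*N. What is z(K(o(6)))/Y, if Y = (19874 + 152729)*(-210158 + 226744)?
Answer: 25/2862793358 ≈ 8.7327e-9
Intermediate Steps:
o(N) = -2*N
Y = 2862793358 (Y = 172603*16586 = 2862793358)
z(K(o(6)))/Y = 25/2862793358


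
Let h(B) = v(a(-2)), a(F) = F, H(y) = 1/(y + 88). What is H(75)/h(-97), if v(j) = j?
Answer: -1/326 ≈ -0.0030675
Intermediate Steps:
H(y) = 1/(88 + y)
h(B) = -2
H(75)/h(-97) = 1/((88 + 75)*(-2)) = -½/163 = (1/163)*(-½) = -1/326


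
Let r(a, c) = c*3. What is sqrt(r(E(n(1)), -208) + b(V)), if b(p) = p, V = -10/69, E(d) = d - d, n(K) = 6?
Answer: I*sqrt(2971554)/69 ≈ 24.983*I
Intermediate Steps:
E(d) = 0
r(a, c) = 3*c
V = -10/69 (V = -10*1/69 = -10/69 ≈ -0.14493)
sqrt(r(E(n(1)), -208) + b(V)) = sqrt(3*(-208) - 10/69) = sqrt(-624 - 10/69) = sqrt(-43066/69) = I*sqrt(2971554)/69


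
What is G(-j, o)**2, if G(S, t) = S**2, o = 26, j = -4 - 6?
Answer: 10000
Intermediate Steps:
j = -10
G(-j, o)**2 = ((-1*(-10))**2)**2 = (10**2)**2 = 100**2 = 10000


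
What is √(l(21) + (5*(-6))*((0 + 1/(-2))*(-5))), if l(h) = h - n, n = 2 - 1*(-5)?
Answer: I*√61 ≈ 7.8102*I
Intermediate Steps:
n = 7 (n = 2 + 5 = 7)
l(h) = -7 + h (l(h) = h - 1*7 = h - 7 = -7 + h)
√(l(21) + (5*(-6))*((0 + 1/(-2))*(-5))) = √((-7 + 21) + (5*(-6))*((0 + 1/(-2))*(-5))) = √(14 - 30*(0 - ½)*(-5)) = √(14 - (-15)*(-5)) = √(14 - 30*5/2) = √(14 - 75) = √(-61) = I*√61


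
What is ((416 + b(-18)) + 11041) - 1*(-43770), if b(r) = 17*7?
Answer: 55346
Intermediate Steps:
b(r) = 119
((416 + b(-18)) + 11041) - 1*(-43770) = ((416 + 119) + 11041) - 1*(-43770) = (535 + 11041) + 43770 = 11576 + 43770 = 55346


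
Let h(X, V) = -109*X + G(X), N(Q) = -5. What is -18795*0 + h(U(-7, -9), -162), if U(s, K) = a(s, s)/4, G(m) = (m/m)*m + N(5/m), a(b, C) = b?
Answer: 184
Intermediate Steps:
G(m) = -5 + m (G(m) = (m/m)*m - 5 = 1*m - 5 = m - 5 = -5 + m)
U(s, K) = s/4
h(X, V) = -5 - 108*X (h(X, V) = -109*X + (-5 + X) = -5 - 108*X)
-18795*0 + h(U(-7, -9), -162) = -18795*0 + (-5 - 27*(-7)) = 0 + (-5 - 108*(-7/4)) = 0 + (-5 + 189) = 0 + 184 = 184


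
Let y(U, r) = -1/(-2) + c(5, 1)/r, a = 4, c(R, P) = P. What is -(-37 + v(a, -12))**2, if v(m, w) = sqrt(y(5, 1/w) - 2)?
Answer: -2711/2 + 111*I*sqrt(6) ≈ -1355.5 + 271.89*I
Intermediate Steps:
y(U, r) = 1/2 + 1/r (y(U, r) = -1/(-2) + 1/r = -1*(-1/2) + 1/r = 1/2 + 1/r)
v(m, w) = sqrt(-2 + w*(2 + 1/w)/2) (v(m, w) = sqrt((2 + 1/w)/(2*(1/w)) - 2) = sqrt(w*(2 + 1/w)/2 - 2) = sqrt(-2 + w*(2 + 1/w)/2))
-(-37 + v(a, -12))**2 = -(-37 + sqrt(-6 + 4*(-12))/2)**2 = -(-37 + sqrt(-6 - 48)/2)**2 = -(-37 + sqrt(-54)/2)**2 = -(-37 + (3*I*sqrt(6))/2)**2 = -(-37 + 3*I*sqrt(6)/2)**2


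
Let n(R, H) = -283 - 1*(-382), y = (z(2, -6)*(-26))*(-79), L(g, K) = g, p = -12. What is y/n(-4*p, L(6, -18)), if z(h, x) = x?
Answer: -4108/33 ≈ -124.48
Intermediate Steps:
y = -12324 (y = -6*(-26)*(-79) = 156*(-79) = -12324)
n(R, H) = 99 (n(R, H) = -283 + 382 = 99)
y/n(-4*p, L(6, -18)) = -12324/99 = -12324*1/99 = -4108/33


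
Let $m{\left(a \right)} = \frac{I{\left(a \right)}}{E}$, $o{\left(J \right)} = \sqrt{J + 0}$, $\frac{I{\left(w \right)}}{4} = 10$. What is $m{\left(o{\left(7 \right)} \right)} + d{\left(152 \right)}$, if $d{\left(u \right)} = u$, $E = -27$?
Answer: $\frac{4064}{27} \approx 150.52$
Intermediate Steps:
$I{\left(w \right)} = 40$ ($I{\left(w \right)} = 4 \cdot 10 = 40$)
$o{\left(J \right)} = \sqrt{J}$
$m{\left(a \right)} = - \frac{40}{27}$ ($m{\left(a \right)} = \frac{40}{-27} = 40 \left(- \frac{1}{27}\right) = - \frac{40}{27}$)
$m{\left(o{\left(7 \right)} \right)} + d{\left(152 \right)} = - \frac{40}{27} + 152 = \frac{4064}{27}$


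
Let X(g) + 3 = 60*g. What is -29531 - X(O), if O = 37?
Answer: -31748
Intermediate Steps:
X(g) = -3 + 60*g
-29531 - X(O) = -29531 - (-3 + 60*37) = -29531 - (-3 + 2220) = -29531 - 1*2217 = -29531 - 2217 = -31748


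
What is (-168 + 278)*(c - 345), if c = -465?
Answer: -89100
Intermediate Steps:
(-168 + 278)*(c - 345) = (-168 + 278)*(-465 - 345) = 110*(-810) = -89100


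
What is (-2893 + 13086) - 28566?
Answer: -18373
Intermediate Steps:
(-2893 + 13086) - 28566 = 10193 - 28566 = -18373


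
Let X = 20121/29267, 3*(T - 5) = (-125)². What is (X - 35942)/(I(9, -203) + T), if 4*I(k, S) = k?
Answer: -12622732716/1831733729 ≈ -6.8911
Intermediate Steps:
I(k, S) = k/4
T = 15640/3 (T = 5 + (⅓)*(-125)² = 5 + (⅓)*15625 = 5 + 15625/3 = 15640/3 ≈ 5213.3)
X = 20121/29267 (X = 20121*(1/29267) = 20121/29267 ≈ 0.68750)
(X - 35942)/(I(9, -203) + T) = (20121/29267 - 35942)/((¼)*9 + 15640/3) = -1051894393/(29267*(9/4 + 15640/3)) = -1051894393/(29267*62587/12) = -1051894393/29267*12/62587 = -12622732716/1831733729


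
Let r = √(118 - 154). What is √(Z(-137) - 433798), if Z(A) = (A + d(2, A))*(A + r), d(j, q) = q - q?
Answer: √(-415029 - 822*I) ≈ 0.638 - 644.23*I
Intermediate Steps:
d(j, q) = 0
r = 6*I (r = √(-36) = 6*I ≈ 6.0*I)
Z(A) = A*(A + 6*I) (Z(A) = (A + 0)*(A + 6*I) = A*(A + 6*I))
√(Z(-137) - 433798) = √(-137*(-137 + 6*I) - 433798) = √((18769 - 822*I) - 433798) = √(-415029 - 822*I)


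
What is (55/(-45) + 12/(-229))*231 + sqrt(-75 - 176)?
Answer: -202279/687 + I*sqrt(251) ≈ -294.44 + 15.843*I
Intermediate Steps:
(55/(-45) + 12/(-229))*231 + sqrt(-75 - 176) = (55*(-1/45) + 12*(-1/229))*231 + sqrt(-251) = (-11/9 - 12/229)*231 + I*sqrt(251) = -2627/2061*231 + I*sqrt(251) = -202279/687 + I*sqrt(251)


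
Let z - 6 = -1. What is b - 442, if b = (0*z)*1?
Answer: -442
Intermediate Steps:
z = 5 (z = 6 - 1 = 5)
b = 0 (b = (0*5)*1 = 0*1 = 0)
b - 442 = 0 - 442 = -442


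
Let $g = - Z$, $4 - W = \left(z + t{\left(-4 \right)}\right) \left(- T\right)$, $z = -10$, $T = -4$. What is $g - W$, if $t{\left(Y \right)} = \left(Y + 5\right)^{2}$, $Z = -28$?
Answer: $-12$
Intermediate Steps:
$t{\left(Y \right)} = \left(5 + Y\right)^{2}$
$W = 40$ ($W = 4 - \left(-10 + \left(5 - 4\right)^{2}\right) \left(\left(-1\right) \left(-4\right)\right) = 4 - \left(-10 + 1^{2}\right) 4 = 4 - \left(-10 + 1\right) 4 = 4 - \left(-9\right) 4 = 4 - -36 = 4 + 36 = 40$)
$g = 28$ ($g = \left(-1\right) \left(-28\right) = 28$)
$g - W = 28 - 40 = -12$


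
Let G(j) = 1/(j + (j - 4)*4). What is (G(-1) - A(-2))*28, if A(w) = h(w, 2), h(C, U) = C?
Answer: 164/3 ≈ 54.667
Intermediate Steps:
A(w) = w
G(j) = 1/(-16 + 5*j) (G(j) = 1/(j + (-4 + j)*4) = 1/(j + (-16 + 4*j)) = 1/(-16 + 5*j))
(G(-1) - A(-2))*28 = (1/(-16 + 5*(-1)) - 1*(-2))*28 = (1/(-16 - 5) + 2)*28 = (1/(-21) + 2)*28 = (-1/21 + 2)*28 = (41/21)*28 = 164/3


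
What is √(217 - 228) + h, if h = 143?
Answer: 143 + I*√11 ≈ 143.0 + 3.3166*I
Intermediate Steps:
√(217 - 228) + h = √(217 - 228) + 143 = √(-11) + 143 = I*√11 + 143 = 143 + I*√11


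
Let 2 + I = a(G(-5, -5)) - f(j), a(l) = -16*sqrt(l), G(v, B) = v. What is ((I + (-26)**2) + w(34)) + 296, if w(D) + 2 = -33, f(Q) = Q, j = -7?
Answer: 942 - 16*I*sqrt(5) ≈ 942.0 - 35.777*I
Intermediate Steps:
w(D) = -35 (w(D) = -2 - 33 = -35)
I = 5 - 16*I*sqrt(5) (I = -2 + (-16*I*sqrt(5) - 1*(-7)) = -2 + (-16*I*sqrt(5) + 7) = -2 + (7 - 16*I*sqrt(5)) = 5 - 16*I*sqrt(5) ≈ 5.0 - 35.777*I)
((I + (-26)**2) + w(34)) + 296 = (((5 - 16*I*sqrt(5)) + (-26)**2) - 35) + 296 = (((5 - 16*I*sqrt(5)) + 676) - 35) + 296 = ((681 - 16*I*sqrt(5)) - 35) + 296 = (646 - 16*I*sqrt(5)) + 296 = 942 - 16*I*sqrt(5)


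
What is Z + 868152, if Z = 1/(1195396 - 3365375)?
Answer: 1883871608807/2169979 ≈ 8.6815e+5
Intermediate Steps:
Z = -1/2169979 (Z = 1/(-2169979) = -1/2169979 ≈ -4.6083e-7)
Z + 868152 = -1/2169979 + 868152 = 1883871608807/2169979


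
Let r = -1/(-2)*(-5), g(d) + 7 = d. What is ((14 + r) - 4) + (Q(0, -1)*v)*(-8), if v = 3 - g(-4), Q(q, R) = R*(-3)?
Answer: -657/2 ≈ -328.50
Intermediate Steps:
g(d) = -7 + d
Q(q, R) = -3*R
v = 14 (v = 3 - (-7 - 4) = 3 - 1*(-11) = 3 + 11 = 14)
r = -5/2 (r = -1*(-1/2)*(-5) = (1/2)*(-5) = -5/2 ≈ -2.5000)
((14 + r) - 4) + (Q(0, -1)*v)*(-8) = ((14 - 5/2) - 4) + (-3*(-1)*14)*(-8) = (23/2 - 4) + (3*14)*(-8) = 15/2 + 42*(-8) = 15/2 - 336 = -657/2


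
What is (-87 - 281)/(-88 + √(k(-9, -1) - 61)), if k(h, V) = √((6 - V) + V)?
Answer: 368/(88 - I*√(61 - √6)) ≈ 4.1504 + 0.36089*I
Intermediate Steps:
k(h, V) = √6
(-87 - 281)/(-88 + √(k(-9, -1) - 61)) = (-87 - 281)/(-88 + √(√6 - 61)) = -368/(-88 + √(-61 + √6))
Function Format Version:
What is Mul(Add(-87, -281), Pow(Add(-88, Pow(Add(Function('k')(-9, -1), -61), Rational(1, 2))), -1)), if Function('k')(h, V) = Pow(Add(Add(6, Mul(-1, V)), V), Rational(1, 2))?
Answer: Mul(368, Pow(Add(88, Mul(-1, I, Pow(Add(61, Mul(-1, Pow(6, Rational(1, 2)))), Rational(1, 2)))), -1)) ≈ Add(4.1504, Mul(0.36089, I))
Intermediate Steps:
Function('k')(h, V) = Pow(6, Rational(1, 2))
Mul(Add(-87, -281), Pow(Add(-88, Pow(Add(Function('k')(-9, -1), -61), Rational(1, 2))), -1)) = Mul(Add(-87, -281), Pow(Add(-88, Pow(Add(Pow(6, Rational(1, 2)), -61), Rational(1, 2))), -1)) = Mul(-368, Pow(Add(-88, Pow(Add(-61, Pow(6, Rational(1, 2))), Rational(1, 2))), -1))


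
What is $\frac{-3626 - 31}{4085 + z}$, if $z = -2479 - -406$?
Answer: $- \frac{3657}{2012} \approx -1.8176$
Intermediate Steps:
$z = -2073$ ($z = -2479 + 406 = -2073$)
$\frac{-3626 - 31}{4085 + z} = \frac{-3626 - 31}{4085 - 2073} = - \frac{3657}{2012}$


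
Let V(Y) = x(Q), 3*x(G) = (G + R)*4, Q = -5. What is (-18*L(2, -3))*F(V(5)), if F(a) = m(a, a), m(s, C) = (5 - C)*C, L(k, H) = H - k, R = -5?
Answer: -22000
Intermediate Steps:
x(G) = -20/3 + 4*G/3 (x(G) = ((G - 5)*4)/3 = ((-5 + G)*4)/3 = (-20 + 4*G)/3 = -20/3 + 4*G/3)
V(Y) = -40/3 (V(Y) = -20/3 + (4/3)*(-5) = -20/3 - 20/3 = -40/3)
m(s, C) = C*(5 - C)
F(a) = a*(5 - a)
(-18*L(2, -3))*F(V(5)) = (-18*(-3 - 1*2))*(-40*(5 - 1*(-40/3))/3) = (-18*(-3 - 2))*(-40*(5 + 40/3)/3) = (-18*(-5))*(-40/3*55/3) = 90*(-2200/9) = -22000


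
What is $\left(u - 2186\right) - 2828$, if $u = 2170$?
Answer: $-2844$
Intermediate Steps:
$\left(u - 2186\right) - 2828 = \left(2170 - 2186\right) - 2828 = -16 - 2828 = -2844$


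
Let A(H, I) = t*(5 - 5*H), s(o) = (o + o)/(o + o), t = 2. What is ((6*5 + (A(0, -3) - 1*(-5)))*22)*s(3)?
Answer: 990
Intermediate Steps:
s(o) = 1 (s(o) = (2*o)/((2*o)) = (2*o)*(1/(2*o)) = 1)
A(H, I) = 10 - 10*H (A(H, I) = 2*(5 - 5*H) = 10 - 10*H)
((6*5 + (A(0, -3) - 1*(-5)))*22)*s(3) = ((6*5 + ((10 - 10*0) - 1*(-5)))*22)*1 = ((30 + ((10 + 0) + 5))*22)*1 = ((30 + (10 + 5))*22)*1 = ((30 + 15)*22)*1 = (45*22)*1 = 990*1 = 990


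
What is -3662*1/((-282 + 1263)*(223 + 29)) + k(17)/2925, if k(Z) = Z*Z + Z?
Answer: 3607529/40171950 ≈ 0.089802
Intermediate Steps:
k(Z) = Z + Z² (k(Z) = Z² + Z = Z + Z²)
-3662*1/((-282 + 1263)*(223 + 29)) + k(17)/2925 = -3662*1/((-282 + 1263)*(223 + 29)) + (17*(1 + 17))/2925 = -3662/(981*252) + (17*18)*(1/2925) = -3662/247212 + 306*(1/2925) = -3662*1/247212 + 34/325 = -1831/123606 + 34/325 = 3607529/40171950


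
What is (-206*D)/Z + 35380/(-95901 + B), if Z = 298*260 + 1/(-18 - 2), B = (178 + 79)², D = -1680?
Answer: 12649899215/3854885779 ≈ 3.2815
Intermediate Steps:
B = 66049 (B = 257² = 66049)
Z = 1549599/20 (Z = 77480 + 1/(-20) = 77480 - 1/20 = 1549599/20 ≈ 77480.)
(-206*D)/Z + 35380/(-95901 + B) = (-206*(-1680))/(1549599/20) + 35380/(-95901 + 66049) = 346080*(20/1549599) + 35380/(-29852) = 2307200/516533 + 35380*(-1/29852) = 2307200/516533 - 8845/7463 = 12649899215/3854885779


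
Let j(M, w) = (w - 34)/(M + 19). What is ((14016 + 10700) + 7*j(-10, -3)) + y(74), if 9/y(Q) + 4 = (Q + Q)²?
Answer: 1621950527/65700 ≈ 24687.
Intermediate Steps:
j(M, w) = (-34 + w)/(19 + M)
y(Q) = 9/(-4 + 4*Q²) (y(Q) = 9/(-4 + (Q + Q)²) = 9/(-4 + (2*Q)²) = 9/(-4 + 4*Q²))
((14016 + 10700) + 7*j(-10, -3)) + y(74) = ((14016 + 10700) + 7*((-34 - 3)/(19 - 10))) + 9/(4*(-1 + 74²)) = (24716 + 7*(-37/9)) + 9/(4*(-1 + 5476)) = (24716 + 7*((⅑)*(-37))) + (9/4)/5475 = (24716 + 7*(-37/9)) + (9/4)*(1/5475) = (24716 - 259/9) + 3/7300 = 222185/9 + 3/7300 = 1621950527/65700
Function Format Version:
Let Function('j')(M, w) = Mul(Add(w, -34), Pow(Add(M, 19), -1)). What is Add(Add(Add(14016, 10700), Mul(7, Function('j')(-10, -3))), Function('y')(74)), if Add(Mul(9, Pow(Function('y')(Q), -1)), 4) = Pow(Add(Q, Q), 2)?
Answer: Rational(1621950527, 65700) ≈ 24687.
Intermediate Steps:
Function('j')(M, w) = Mul(Pow(Add(19, M), -1), Add(-34, w)) (Function('j')(M, w) = Mul(Add(-34, w), Pow(Add(19, M), -1)) = Mul(Pow(Add(19, M), -1), Add(-34, w)))
Function('y')(Q) = Mul(9, Pow(Add(-4, Mul(4, Pow(Q, 2))), -1)) (Function('y')(Q) = Mul(9, Pow(Add(-4, Pow(Add(Q, Q), 2)), -1)) = Mul(9, Pow(Add(-4, Pow(Mul(2, Q), 2)), -1)) = Mul(9, Pow(Add(-4, Mul(4, Pow(Q, 2))), -1)))
Add(Add(Add(14016, 10700), Mul(7, Function('j')(-10, -3))), Function('y')(74)) = Add(Add(Add(14016, 10700), Mul(7, Mul(Pow(Add(19, -10), -1), Add(-34, -3)))), Mul(Rational(9, 4), Pow(Add(-1, Pow(74, 2)), -1))) = Add(Add(24716, Mul(7, Mul(Pow(9, -1), -37))), Mul(Rational(9, 4), Pow(Add(-1, 5476), -1))) = Add(Add(24716, Mul(7, Mul(Rational(1, 9), -37))), Mul(Rational(9, 4), Pow(5475, -1))) = Add(Add(24716, Mul(7, Rational(-37, 9))), Mul(Rational(9, 4), Rational(1, 5475))) = Add(Add(24716, Rational(-259, 9)), Rational(3, 7300)) = Add(Rational(222185, 9), Rational(3, 7300)) = Rational(1621950527, 65700)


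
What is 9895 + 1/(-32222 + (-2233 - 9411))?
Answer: 434054069/43866 ≈ 9895.0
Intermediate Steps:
9895 + 1/(-32222 + (-2233 - 9411)) = 9895 + 1/(-32222 - 11644) = 9895 + 1/(-43866) = 9895 - 1/43866 = 434054069/43866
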